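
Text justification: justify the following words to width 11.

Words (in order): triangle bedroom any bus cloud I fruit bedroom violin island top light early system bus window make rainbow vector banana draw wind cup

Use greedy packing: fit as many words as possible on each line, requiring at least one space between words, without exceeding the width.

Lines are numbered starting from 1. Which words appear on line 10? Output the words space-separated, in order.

Answer: window make

Derivation:
Line 1: ['triangle'] (min_width=8, slack=3)
Line 2: ['bedroom', 'any'] (min_width=11, slack=0)
Line 3: ['bus', 'cloud', 'I'] (min_width=11, slack=0)
Line 4: ['fruit'] (min_width=5, slack=6)
Line 5: ['bedroom'] (min_width=7, slack=4)
Line 6: ['violin'] (min_width=6, slack=5)
Line 7: ['island', 'top'] (min_width=10, slack=1)
Line 8: ['light', 'early'] (min_width=11, slack=0)
Line 9: ['system', 'bus'] (min_width=10, slack=1)
Line 10: ['window', 'make'] (min_width=11, slack=0)
Line 11: ['rainbow'] (min_width=7, slack=4)
Line 12: ['vector'] (min_width=6, slack=5)
Line 13: ['banana', 'draw'] (min_width=11, slack=0)
Line 14: ['wind', 'cup'] (min_width=8, slack=3)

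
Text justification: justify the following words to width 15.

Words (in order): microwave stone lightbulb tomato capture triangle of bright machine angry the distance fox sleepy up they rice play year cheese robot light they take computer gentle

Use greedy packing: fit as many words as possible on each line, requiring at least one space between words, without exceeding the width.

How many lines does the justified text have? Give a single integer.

Line 1: ['microwave', 'stone'] (min_width=15, slack=0)
Line 2: ['lightbulb'] (min_width=9, slack=6)
Line 3: ['tomato', 'capture'] (min_width=14, slack=1)
Line 4: ['triangle', 'of'] (min_width=11, slack=4)
Line 5: ['bright', 'machine'] (min_width=14, slack=1)
Line 6: ['angry', 'the'] (min_width=9, slack=6)
Line 7: ['distance', 'fox'] (min_width=12, slack=3)
Line 8: ['sleepy', 'up', 'they'] (min_width=14, slack=1)
Line 9: ['rice', 'play', 'year'] (min_width=14, slack=1)
Line 10: ['cheese', 'robot'] (min_width=12, slack=3)
Line 11: ['light', 'they', 'take'] (min_width=15, slack=0)
Line 12: ['computer', 'gentle'] (min_width=15, slack=0)
Total lines: 12

Answer: 12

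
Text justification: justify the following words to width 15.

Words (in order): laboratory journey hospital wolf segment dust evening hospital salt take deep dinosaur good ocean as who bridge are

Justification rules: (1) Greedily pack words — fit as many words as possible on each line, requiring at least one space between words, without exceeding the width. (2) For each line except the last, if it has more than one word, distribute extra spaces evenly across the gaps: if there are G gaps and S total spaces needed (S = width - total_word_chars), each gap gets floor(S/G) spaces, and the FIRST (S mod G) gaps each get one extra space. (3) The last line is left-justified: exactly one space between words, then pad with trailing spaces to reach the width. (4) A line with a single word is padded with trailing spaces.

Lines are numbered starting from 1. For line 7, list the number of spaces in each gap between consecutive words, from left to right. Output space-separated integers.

Line 1: ['laboratory'] (min_width=10, slack=5)
Line 2: ['journey'] (min_width=7, slack=8)
Line 3: ['hospital', 'wolf'] (min_width=13, slack=2)
Line 4: ['segment', 'dust'] (min_width=12, slack=3)
Line 5: ['evening'] (min_width=7, slack=8)
Line 6: ['hospital', 'salt'] (min_width=13, slack=2)
Line 7: ['take', 'deep'] (min_width=9, slack=6)
Line 8: ['dinosaur', 'good'] (min_width=13, slack=2)
Line 9: ['ocean', 'as', 'who'] (min_width=12, slack=3)
Line 10: ['bridge', 'are'] (min_width=10, slack=5)

Answer: 7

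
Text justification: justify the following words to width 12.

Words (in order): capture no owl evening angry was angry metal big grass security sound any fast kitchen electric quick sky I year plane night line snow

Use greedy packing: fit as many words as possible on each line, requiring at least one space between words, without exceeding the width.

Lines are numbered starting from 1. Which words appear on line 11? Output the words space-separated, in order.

Line 1: ['capture', 'no'] (min_width=10, slack=2)
Line 2: ['owl', 'evening'] (min_width=11, slack=1)
Line 3: ['angry', 'was'] (min_width=9, slack=3)
Line 4: ['angry', 'metal'] (min_width=11, slack=1)
Line 5: ['big', 'grass'] (min_width=9, slack=3)
Line 6: ['security'] (min_width=8, slack=4)
Line 7: ['sound', 'any'] (min_width=9, slack=3)
Line 8: ['fast', 'kitchen'] (min_width=12, slack=0)
Line 9: ['electric'] (min_width=8, slack=4)
Line 10: ['quick', 'sky', 'I'] (min_width=11, slack=1)
Line 11: ['year', 'plane'] (min_width=10, slack=2)
Line 12: ['night', 'line'] (min_width=10, slack=2)
Line 13: ['snow'] (min_width=4, slack=8)

Answer: year plane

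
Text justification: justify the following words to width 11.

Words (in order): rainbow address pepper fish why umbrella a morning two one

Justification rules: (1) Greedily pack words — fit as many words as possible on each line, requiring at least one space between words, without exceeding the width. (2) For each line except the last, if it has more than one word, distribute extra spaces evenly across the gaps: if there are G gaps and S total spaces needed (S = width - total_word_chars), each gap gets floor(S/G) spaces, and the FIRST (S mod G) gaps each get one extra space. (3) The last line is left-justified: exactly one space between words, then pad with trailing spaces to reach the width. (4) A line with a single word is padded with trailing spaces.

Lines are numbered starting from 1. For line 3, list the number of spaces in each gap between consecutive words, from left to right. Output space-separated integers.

Answer: 1

Derivation:
Line 1: ['rainbow'] (min_width=7, slack=4)
Line 2: ['address'] (min_width=7, slack=4)
Line 3: ['pepper', 'fish'] (min_width=11, slack=0)
Line 4: ['why'] (min_width=3, slack=8)
Line 5: ['umbrella', 'a'] (min_width=10, slack=1)
Line 6: ['morning', 'two'] (min_width=11, slack=0)
Line 7: ['one'] (min_width=3, slack=8)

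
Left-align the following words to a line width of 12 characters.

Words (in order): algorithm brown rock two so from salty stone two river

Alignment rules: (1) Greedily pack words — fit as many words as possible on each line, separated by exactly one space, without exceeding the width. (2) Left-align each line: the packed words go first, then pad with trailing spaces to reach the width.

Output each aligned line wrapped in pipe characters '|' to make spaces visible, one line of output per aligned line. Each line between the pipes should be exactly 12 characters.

Line 1: ['algorithm'] (min_width=9, slack=3)
Line 2: ['brown', 'rock'] (min_width=10, slack=2)
Line 3: ['two', 'so', 'from'] (min_width=11, slack=1)
Line 4: ['salty', 'stone'] (min_width=11, slack=1)
Line 5: ['two', 'river'] (min_width=9, slack=3)

Answer: |algorithm   |
|brown rock  |
|two so from |
|salty stone |
|two river   |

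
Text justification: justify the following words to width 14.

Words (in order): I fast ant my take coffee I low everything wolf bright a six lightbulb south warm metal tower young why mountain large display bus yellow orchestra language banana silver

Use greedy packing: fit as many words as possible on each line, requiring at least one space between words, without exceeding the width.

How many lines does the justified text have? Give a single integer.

Answer: 14

Derivation:
Line 1: ['I', 'fast', 'ant', 'my'] (min_width=13, slack=1)
Line 2: ['take', 'coffee', 'I'] (min_width=13, slack=1)
Line 3: ['low', 'everything'] (min_width=14, slack=0)
Line 4: ['wolf', 'bright', 'a'] (min_width=13, slack=1)
Line 5: ['six', 'lightbulb'] (min_width=13, slack=1)
Line 6: ['south', 'warm'] (min_width=10, slack=4)
Line 7: ['metal', 'tower'] (min_width=11, slack=3)
Line 8: ['young', 'why'] (min_width=9, slack=5)
Line 9: ['mountain', 'large'] (min_width=14, slack=0)
Line 10: ['display', 'bus'] (min_width=11, slack=3)
Line 11: ['yellow'] (min_width=6, slack=8)
Line 12: ['orchestra'] (min_width=9, slack=5)
Line 13: ['language'] (min_width=8, slack=6)
Line 14: ['banana', 'silver'] (min_width=13, slack=1)
Total lines: 14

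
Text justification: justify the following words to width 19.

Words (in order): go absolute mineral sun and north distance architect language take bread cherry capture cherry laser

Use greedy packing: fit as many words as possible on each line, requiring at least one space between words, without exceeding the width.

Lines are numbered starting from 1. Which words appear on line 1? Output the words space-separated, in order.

Answer: go absolute mineral

Derivation:
Line 1: ['go', 'absolute', 'mineral'] (min_width=19, slack=0)
Line 2: ['sun', 'and', 'north'] (min_width=13, slack=6)
Line 3: ['distance', 'architect'] (min_width=18, slack=1)
Line 4: ['language', 'take', 'bread'] (min_width=19, slack=0)
Line 5: ['cherry', 'capture'] (min_width=14, slack=5)
Line 6: ['cherry', 'laser'] (min_width=12, slack=7)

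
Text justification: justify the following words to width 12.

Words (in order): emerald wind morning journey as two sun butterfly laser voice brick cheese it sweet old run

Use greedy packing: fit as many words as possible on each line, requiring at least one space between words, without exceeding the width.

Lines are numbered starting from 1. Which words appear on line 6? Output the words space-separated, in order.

Answer: laser voice

Derivation:
Line 1: ['emerald', 'wind'] (min_width=12, slack=0)
Line 2: ['morning'] (min_width=7, slack=5)
Line 3: ['journey', 'as'] (min_width=10, slack=2)
Line 4: ['two', 'sun'] (min_width=7, slack=5)
Line 5: ['butterfly'] (min_width=9, slack=3)
Line 6: ['laser', 'voice'] (min_width=11, slack=1)
Line 7: ['brick', 'cheese'] (min_width=12, slack=0)
Line 8: ['it', 'sweet', 'old'] (min_width=12, slack=0)
Line 9: ['run'] (min_width=3, slack=9)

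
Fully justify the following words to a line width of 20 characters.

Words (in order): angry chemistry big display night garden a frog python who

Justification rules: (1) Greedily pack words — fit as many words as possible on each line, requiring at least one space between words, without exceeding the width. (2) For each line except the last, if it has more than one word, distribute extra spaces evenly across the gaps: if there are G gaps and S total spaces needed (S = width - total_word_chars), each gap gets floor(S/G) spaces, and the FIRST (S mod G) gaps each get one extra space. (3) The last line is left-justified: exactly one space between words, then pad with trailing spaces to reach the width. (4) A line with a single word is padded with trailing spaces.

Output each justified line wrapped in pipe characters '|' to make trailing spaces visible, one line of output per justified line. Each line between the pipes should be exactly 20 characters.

Line 1: ['angry', 'chemistry', 'big'] (min_width=19, slack=1)
Line 2: ['display', 'night', 'garden'] (min_width=20, slack=0)
Line 3: ['a', 'frog', 'python', 'who'] (min_width=17, slack=3)

Answer: |angry  chemistry big|
|display night garden|
|a frog python who   |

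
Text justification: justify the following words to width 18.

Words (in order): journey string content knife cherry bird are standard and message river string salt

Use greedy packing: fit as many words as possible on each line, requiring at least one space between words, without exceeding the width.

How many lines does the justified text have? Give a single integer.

Answer: 6

Derivation:
Line 1: ['journey', 'string'] (min_width=14, slack=4)
Line 2: ['content', 'knife'] (min_width=13, slack=5)
Line 3: ['cherry', 'bird', 'are'] (min_width=15, slack=3)
Line 4: ['standard', 'and'] (min_width=12, slack=6)
Line 5: ['message', 'river'] (min_width=13, slack=5)
Line 6: ['string', 'salt'] (min_width=11, slack=7)
Total lines: 6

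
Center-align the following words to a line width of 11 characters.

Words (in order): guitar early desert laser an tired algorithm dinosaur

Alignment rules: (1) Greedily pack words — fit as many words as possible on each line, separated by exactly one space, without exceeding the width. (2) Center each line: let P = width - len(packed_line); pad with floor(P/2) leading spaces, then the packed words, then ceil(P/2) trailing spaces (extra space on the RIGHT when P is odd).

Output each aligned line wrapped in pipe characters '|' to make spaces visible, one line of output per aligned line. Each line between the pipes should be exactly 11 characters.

Line 1: ['guitar'] (min_width=6, slack=5)
Line 2: ['early'] (min_width=5, slack=6)
Line 3: ['desert'] (min_width=6, slack=5)
Line 4: ['laser', 'an'] (min_width=8, slack=3)
Line 5: ['tired'] (min_width=5, slack=6)
Line 6: ['algorithm'] (min_width=9, slack=2)
Line 7: ['dinosaur'] (min_width=8, slack=3)

Answer: |  guitar   |
|   early   |
|  desert   |
| laser an  |
|   tired   |
| algorithm |
| dinosaur  |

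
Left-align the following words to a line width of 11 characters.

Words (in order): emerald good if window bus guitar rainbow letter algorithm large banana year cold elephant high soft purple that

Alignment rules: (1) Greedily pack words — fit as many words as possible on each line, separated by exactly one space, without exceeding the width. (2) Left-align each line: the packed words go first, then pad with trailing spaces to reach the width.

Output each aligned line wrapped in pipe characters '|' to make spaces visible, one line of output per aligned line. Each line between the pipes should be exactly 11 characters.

Line 1: ['emerald'] (min_width=7, slack=4)
Line 2: ['good', 'if'] (min_width=7, slack=4)
Line 3: ['window', 'bus'] (min_width=10, slack=1)
Line 4: ['guitar'] (min_width=6, slack=5)
Line 5: ['rainbow'] (min_width=7, slack=4)
Line 6: ['letter'] (min_width=6, slack=5)
Line 7: ['algorithm'] (min_width=9, slack=2)
Line 8: ['large'] (min_width=5, slack=6)
Line 9: ['banana', 'year'] (min_width=11, slack=0)
Line 10: ['cold'] (min_width=4, slack=7)
Line 11: ['elephant'] (min_width=8, slack=3)
Line 12: ['high', 'soft'] (min_width=9, slack=2)
Line 13: ['purple', 'that'] (min_width=11, slack=0)

Answer: |emerald    |
|good if    |
|window bus |
|guitar     |
|rainbow    |
|letter     |
|algorithm  |
|large      |
|banana year|
|cold       |
|elephant   |
|high soft  |
|purple that|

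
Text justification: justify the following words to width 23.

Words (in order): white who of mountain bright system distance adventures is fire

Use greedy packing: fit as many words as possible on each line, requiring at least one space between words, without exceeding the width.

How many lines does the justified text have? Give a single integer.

Line 1: ['white', 'who', 'of', 'mountain'] (min_width=21, slack=2)
Line 2: ['bright', 'system', 'distance'] (min_width=22, slack=1)
Line 3: ['adventures', 'is', 'fire'] (min_width=18, slack=5)
Total lines: 3

Answer: 3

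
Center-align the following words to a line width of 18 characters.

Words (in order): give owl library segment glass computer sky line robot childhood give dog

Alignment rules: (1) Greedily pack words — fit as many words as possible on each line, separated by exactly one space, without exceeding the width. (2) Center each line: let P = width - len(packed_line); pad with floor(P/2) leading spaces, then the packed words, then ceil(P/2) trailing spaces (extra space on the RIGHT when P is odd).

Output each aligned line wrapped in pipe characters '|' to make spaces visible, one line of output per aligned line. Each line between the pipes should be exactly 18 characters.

Answer: | give owl library |
|  segment glass   |
|computer sky line |
| robot childhood  |
|     give dog     |

Derivation:
Line 1: ['give', 'owl', 'library'] (min_width=16, slack=2)
Line 2: ['segment', 'glass'] (min_width=13, slack=5)
Line 3: ['computer', 'sky', 'line'] (min_width=17, slack=1)
Line 4: ['robot', 'childhood'] (min_width=15, slack=3)
Line 5: ['give', 'dog'] (min_width=8, slack=10)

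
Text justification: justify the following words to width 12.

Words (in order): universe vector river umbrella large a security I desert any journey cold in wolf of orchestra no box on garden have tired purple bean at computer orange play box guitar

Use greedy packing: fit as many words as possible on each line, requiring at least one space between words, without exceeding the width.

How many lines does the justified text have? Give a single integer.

Answer: 16

Derivation:
Line 1: ['universe'] (min_width=8, slack=4)
Line 2: ['vector', 'river'] (min_width=12, slack=0)
Line 3: ['umbrella'] (min_width=8, slack=4)
Line 4: ['large', 'a'] (min_width=7, slack=5)
Line 5: ['security', 'I'] (min_width=10, slack=2)
Line 6: ['desert', 'any'] (min_width=10, slack=2)
Line 7: ['journey', 'cold'] (min_width=12, slack=0)
Line 8: ['in', 'wolf', 'of'] (min_width=10, slack=2)
Line 9: ['orchestra', 'no'] (min_width=12, slack=0)
Line 10: ['box', 'on'] (min_width=6, slack=6)
Line 11: ['garden', 'have'] (min_width=11, slack=1)
Line 12: ['tired', 'purple'] (min_width=12, slack=0)
Line 13: ['bean', 'at'] (min_width=7, slack=5)
Line 14: ['computer'] (min_width=8, slack=4)
Line 15: ['orange', 'play'] (min_width=11, slack=1)
Line 16: ['box', 'guitar'] (min_width=10, slack=2)
Total lines: 16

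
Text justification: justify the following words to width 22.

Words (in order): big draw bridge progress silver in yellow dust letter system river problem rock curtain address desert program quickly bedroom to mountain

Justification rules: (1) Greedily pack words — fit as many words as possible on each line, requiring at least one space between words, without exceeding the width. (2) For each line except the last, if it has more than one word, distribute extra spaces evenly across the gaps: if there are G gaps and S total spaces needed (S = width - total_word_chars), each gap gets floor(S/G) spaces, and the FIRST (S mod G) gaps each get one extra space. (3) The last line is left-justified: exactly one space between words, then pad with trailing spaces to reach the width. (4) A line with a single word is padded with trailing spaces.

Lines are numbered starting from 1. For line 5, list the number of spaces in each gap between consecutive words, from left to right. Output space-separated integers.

Line 1: ['big', 'draw', 'bridge'] (min_width=15, slack=7)
Line 2: ['progress', 'silver', 'in'] (min_width=18, slack=4)
Line 3: ['yellow', 'dust', 'letter'] (min_width=18, slack=4)
Line 4: ['system', 'river', 'problem'] (min_width=20, slack=2)
Line 5: ['rock', 'curtain', 'address'] (min_width=20, slack=2)
Line 6: ['desert', 'program', 'quickly'] (min_width=22, slack=0)
Line 7: ['bedroom', 'to', 'mountain'] (min_width=19, slack=3)

Answer: 2 2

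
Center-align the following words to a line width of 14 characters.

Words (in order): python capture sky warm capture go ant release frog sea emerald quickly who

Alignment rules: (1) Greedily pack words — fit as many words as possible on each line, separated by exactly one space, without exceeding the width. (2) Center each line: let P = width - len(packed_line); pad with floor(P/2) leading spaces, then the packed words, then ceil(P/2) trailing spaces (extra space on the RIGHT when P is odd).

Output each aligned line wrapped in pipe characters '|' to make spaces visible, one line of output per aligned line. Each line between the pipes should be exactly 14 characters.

Answer: |python capture|
|   sky warm   |
|capture go ant|
| release frog |
| sea emerald  |
| quickly who  |

Derivation:
Line 1: ['python', 'capture'] (min_width=14, slack=0)
Line 2: ['sky', 'warm'] (min_width=8, slack=6)
Line 3: ['capture', 'go', 'ant'] (min_width=14, slack=0)
Line 4: ['release', 'frog'] (min_width=12, slack=2)
Line 5: ['sea', 'emerald'] (min_width=11, slack=3)
Line 6: ['quickly', 'who'] (min_width=11, slack=3)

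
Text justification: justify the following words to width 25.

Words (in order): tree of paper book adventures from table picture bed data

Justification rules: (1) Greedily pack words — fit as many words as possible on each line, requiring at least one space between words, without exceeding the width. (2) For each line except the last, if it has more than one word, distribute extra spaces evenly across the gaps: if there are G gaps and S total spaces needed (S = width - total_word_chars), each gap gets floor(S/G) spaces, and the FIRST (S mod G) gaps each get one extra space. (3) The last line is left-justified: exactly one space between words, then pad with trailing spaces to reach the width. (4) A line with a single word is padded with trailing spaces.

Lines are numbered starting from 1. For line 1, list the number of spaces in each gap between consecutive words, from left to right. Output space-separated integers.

Line 1: ['tree', 'of', 'paper', 'book'] (min_width=18, slack=7)
Line 2: ['adventures', 'from', 'table'] (min_width=21, slack=4)
Line 3: ['picture', 'bed', 'data'] (min_width=16, slack=9)

Answer: 4 3 3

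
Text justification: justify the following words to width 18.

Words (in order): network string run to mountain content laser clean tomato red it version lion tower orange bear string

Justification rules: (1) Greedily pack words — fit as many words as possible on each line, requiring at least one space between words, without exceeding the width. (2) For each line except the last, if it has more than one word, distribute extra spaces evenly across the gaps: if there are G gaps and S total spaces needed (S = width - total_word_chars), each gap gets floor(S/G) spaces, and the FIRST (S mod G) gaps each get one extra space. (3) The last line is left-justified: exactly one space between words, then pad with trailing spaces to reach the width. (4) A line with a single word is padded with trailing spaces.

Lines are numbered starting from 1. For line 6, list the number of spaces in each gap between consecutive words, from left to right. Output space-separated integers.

Line 1: ['network', 'string', 'run'] (min_width=18, slack=0)
Line 2: ['to', 'mountain'] (min_width=11, slack=7)
Line 3: ['content', 'laser'] (min_width=13, slack=5)
Line 4: ['clean', 'tomato', 'red'] (min_width=16, slack=2)
Line 5: ['it', 'version', 'lion'] (min_width=15, slack=3)
Line 6: ['tower', 'orange', 'bear'] (min_width=17, slack=1)
Line 7: ['string'] (min_width=6, slack=12)

Answer: 2 1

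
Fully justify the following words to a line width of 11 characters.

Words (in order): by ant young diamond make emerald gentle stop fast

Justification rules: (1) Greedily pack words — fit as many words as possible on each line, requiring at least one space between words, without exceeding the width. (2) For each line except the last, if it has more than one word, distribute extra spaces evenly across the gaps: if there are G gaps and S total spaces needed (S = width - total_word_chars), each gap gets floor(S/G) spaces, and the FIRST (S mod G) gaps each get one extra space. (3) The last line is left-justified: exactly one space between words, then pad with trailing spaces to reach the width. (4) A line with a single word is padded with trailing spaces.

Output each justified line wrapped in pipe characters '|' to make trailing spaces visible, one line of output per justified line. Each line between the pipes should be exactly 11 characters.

Line 1: ['by', 'ant'] (min_width=6, slack=5)
Line 2: ['young'] (min_width=5, slack=6)
Line 3: ['diamond'] (min_width=7, slack=4)
Line 4: ['make'] (min_width=4, slack=7)
Line 5: ['emerald'] (min_width=7, slack=4)
Line 6: ['gentle', 'stop'] (min_width=11, slack=0)
Line 7: ['fast'] (min_width=4, slack=7)

Answer: |by      ant|
|young      |
|diamond    |
|make       |
|emerald    |
|gentle stop|
|fast       |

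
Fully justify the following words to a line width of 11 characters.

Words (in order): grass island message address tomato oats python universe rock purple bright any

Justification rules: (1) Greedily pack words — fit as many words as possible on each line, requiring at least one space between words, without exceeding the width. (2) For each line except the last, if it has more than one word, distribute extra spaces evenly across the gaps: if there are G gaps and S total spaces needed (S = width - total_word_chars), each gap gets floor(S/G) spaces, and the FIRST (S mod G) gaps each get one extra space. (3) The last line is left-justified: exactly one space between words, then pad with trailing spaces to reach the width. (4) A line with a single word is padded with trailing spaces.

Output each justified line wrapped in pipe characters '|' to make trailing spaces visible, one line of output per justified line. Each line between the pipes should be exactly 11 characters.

Answer: |grass      |
|island     |
|message    |
|address    |
|tomato oats|
|python     |
|universe   |
|rock purple|
|bright any |

Derivation:
Line 1: ['grass'] (min_width=5, slack=6)
Line 2: ['island'] (min_width=6, slack=5)
Line 3: ['message'] (min_width=7, slack=4)
Line 4: ['address'] (min_width=7, slack=4)
Line 5: ['tomato', 'oats'] (min_width=11, slack=0)
Line 6: ['python'] (min_width=6, slack=5)
Line 7: ['universe'] (min_width=8, slack=3)
Line 8: ['rock', 'purple'] (min_width=11, slack=0)
Line 9: ['bright', 'any'] (min_width=10, slack=1)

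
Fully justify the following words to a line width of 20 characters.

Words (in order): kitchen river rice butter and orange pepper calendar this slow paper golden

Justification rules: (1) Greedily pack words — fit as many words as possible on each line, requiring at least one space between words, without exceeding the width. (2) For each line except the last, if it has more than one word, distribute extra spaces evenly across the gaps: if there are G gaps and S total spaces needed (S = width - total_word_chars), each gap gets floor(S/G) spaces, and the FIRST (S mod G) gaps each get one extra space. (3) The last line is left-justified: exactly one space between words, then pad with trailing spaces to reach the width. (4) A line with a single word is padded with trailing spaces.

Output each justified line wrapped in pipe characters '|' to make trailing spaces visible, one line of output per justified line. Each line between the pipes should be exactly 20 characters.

Answer: |kitchen  river  rice|
|butter   and  orange|
|pepper calendar this|
|slow paper golden   |

Derivation:
Line 1: ['kitchen', 'river', 'rice'] (min_width=18, slack=2)
Line 2: ['butter', 'and', 'orange'] (min_width=17, slack=3)
Line 3: ['pepper', 'calendar', 'this'] (min_width=20, slack=0)
Line 4: ['slow', 'paper', 'golden'] (min_width=17, slack=3)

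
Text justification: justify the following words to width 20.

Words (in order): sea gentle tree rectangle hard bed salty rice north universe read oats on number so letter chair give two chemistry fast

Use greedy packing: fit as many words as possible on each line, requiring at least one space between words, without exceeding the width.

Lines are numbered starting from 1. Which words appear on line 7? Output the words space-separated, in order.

Answer: chemistry fast

Derivation:
Line 1: ['sea', 'gentle', 'tree'] (min_width=15, slack=5)
Line 2: ['rectangle', 'hard', 'bed'] (min_width=18, slack=2)
Line 3: ['salty', 'rice', 'north'] (min_width=16, slack=4)
Line 4: ['universe', 'read', 'oats'] (min_width=18, slack=2)
Line 5: ['on', 'number', 'so', 'letter'] (min_width=19, slack=1)
Line 6: ['chair', 'give', 'two'] (min_width=14, slack=6)
Line 7: ['chemistry', 'fast'] (min_width=14, slack=6)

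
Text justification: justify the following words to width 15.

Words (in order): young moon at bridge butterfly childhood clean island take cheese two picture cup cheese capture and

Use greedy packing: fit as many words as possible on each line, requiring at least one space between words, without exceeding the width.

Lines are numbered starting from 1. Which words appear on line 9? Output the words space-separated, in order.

Answer: and

Derivation:
Line 1: ['young', 'moon', 'at'] (min_width=13, slack=2)
Line 2: ['bridge'] (min_width=6, slack=9)
Line 3: ['butterfly'] (min_width=9, slack=6)
Line 4: ['childhood', 'clean'] (min_width=15, slack=0)
Line 5: ['island', 'take'] (min_width=11, slack=4)
Line 6: ['cheese', 'two'] (min_width=10, slack=5)
Line 7: ['picture', 'cup'] (min_width=11, slack=4)
Line 8: ['cheese', 'capture'] (min_width=14, slack=1)
Line 9: ['and'] (min_width=3, slack=12)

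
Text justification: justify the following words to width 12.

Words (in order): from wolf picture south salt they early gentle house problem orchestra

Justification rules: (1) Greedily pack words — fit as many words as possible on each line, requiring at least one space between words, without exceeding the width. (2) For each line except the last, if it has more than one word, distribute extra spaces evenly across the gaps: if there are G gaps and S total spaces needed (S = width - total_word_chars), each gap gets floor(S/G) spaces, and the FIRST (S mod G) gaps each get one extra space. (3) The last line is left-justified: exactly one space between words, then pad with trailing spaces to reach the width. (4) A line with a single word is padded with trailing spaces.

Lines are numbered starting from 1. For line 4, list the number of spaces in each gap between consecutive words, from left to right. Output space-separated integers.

Line 1: ['from', 'wolf'] (min_width=9, slack=3)
Line 2: ['picture'] (min_width=7, slack=5)
Line 3: ['south', 'salt'] (min_width=10, slack=2)
Line 4: ['they', 'early'] (min_width=10, slack=2)
Line 5: ['gentle', 'house'] (min_width=12, slack=0)
Line 6: ['problem'] (min_width=7, slack=5)
Line 7: ['orchestra'] (min_width=9, slack=3)

Answer: 3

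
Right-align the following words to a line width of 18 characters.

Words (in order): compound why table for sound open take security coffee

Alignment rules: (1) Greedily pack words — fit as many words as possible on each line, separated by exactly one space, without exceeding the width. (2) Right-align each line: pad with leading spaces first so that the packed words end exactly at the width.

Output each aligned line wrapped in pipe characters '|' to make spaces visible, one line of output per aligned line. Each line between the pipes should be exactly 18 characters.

Answer: |compound why table|
|    for sound open|
|     take security|
|            coffee|

Derivation:
Line 1: ['compound', 'why', 'table'] (min_width=18, slack=0)
Line 2: ['for', 'sound', 'open'] (min_width=14, slack=4)
Line 3: ['take', 'security'] (min_width=13, slack=5)
Line 4: ['coffee'] (min_width=6, slack=12)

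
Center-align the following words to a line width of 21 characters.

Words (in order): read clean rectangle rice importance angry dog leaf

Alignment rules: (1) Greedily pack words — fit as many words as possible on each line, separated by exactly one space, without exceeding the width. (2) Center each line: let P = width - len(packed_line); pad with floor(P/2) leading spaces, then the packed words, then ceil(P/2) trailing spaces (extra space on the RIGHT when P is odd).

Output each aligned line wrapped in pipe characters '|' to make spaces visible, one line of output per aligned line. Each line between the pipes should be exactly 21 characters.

Answer: |read clean rectangle |
|rice importance angry|
|      dog leaf       |

Derivation:
Line 1: ['read', 'clean', 'rectangle'] (min_width=20, slack=1)
Line 2: ['rice', 'importance', 'angry'] (min_width=21, slack=0)
Line 3: ['dog', 'leaf'] (min_width=8, slack=13)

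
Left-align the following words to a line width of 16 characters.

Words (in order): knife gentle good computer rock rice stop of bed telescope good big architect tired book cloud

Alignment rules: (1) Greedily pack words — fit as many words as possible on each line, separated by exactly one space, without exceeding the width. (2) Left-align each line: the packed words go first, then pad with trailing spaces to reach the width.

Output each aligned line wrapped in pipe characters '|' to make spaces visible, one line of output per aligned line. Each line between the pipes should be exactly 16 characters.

Answer: |knife gentle    |
|good computer   |
|rock rice stop  |
|of bed telescope|
|good big        |
|architect tired |
|book cloud      |

Derivation:
Line 1: ['knife', 'gentle'] (min_width=12, slack=4)
Line 2: ['good', 'computer'] (min_width=13, slack=3)
Line 3: ['rock', 'rice', 'stop'] (min_width=14, slack=2)
Line 4: ['of', 'bed', 'telescope'] (min_width=16, slack=0)
Line 5: ['good', 'big'] (min_width=8, slack=8)
Line 6: ['architect', 'tired'] (min_width=15, slack=1)
Line 7: ['book', 'cloud'] (min_width=10, slack=6)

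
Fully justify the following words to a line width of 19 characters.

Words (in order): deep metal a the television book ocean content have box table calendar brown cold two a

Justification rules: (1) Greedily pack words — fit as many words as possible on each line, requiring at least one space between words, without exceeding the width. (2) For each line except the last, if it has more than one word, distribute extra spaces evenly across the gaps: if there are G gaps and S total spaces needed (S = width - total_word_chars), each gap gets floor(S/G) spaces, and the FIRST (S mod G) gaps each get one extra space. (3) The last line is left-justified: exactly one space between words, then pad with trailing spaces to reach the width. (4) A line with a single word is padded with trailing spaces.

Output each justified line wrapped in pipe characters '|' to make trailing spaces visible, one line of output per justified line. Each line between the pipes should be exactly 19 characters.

Answer: |deep  metal  a  the|
|television     book|
|ocean  content have|
|box  table calendar|
|brown cold two a   |

Derivation:
Line 1: ['deep', 'metal', 'a', 'the'] (min_width=16, slack=3)
Line 2: ['television', 'book'] (min_width=15, slack=4)
Line 3: ['ocean', 'content', 'have'] (min_width=18, slack=1)
Line 4: ['box', 'table', 'calendar'] (min_width=18, slack=1)
Line 5: ['brown', 'cold', 'two', 'a'] (min_width=16, slack=3)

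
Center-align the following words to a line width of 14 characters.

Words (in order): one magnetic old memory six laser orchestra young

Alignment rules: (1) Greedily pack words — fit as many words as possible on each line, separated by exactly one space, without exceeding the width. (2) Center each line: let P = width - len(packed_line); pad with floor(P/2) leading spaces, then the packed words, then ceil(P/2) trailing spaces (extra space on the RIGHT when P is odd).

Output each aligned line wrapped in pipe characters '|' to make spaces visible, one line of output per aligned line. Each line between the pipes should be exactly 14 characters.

Answer: | one magnetic |
|old memory six|
|    laser     |
|  orchestra   |
|    young     |

Derivation:
Line 1: ['one', 'magnetic'] (min_width=12, slack=2)
Line 2: ['old', 'memory', 'six'] (min_width=14, slack=0)
Line 3: ['laser'] (min_width=5, slack=9)
Line 4: ['orchestra'] (min_width=9, slack=5)
Line 5: ['young'] (min_width=5, slack=9)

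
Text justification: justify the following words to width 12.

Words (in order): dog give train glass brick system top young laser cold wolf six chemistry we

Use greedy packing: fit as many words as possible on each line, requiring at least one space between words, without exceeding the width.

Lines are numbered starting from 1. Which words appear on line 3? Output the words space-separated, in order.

Line 1: ['dog', 'give'] (min_width=8, slack=4)
Line 2: ['train', 'glass'] (min_width=11, slack=1)
Line 3: ['brick', 'system'] (min_width=12, slack=0)
Line 4: ['top', 'young'] (min_width=9, slack=3)
Line 5: ['laser', 'cold'] (min_width=10, slack=2)
Line 6: ['wolf', 'six'] (min_width=8, slack=4)
Line 7: ['chemistry', 'we'] (min_width=12, slack=0)

Answer: brick system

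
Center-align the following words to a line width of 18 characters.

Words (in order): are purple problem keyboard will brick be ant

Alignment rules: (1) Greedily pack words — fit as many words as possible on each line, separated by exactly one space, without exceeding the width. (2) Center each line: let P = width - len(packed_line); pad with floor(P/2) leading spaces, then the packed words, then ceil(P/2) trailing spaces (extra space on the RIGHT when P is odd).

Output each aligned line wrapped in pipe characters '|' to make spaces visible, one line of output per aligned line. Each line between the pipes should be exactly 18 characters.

Line 1: ['are', 'purple', 'problem'] (min_width=18, slack=0)
Line 2: ['keyboard', 'will'] (min_width=13, slack=5)
Line 3: ['brick', 'be', 'ant'] (min_width=12, slack=6)

Answer: |are purple problem|
|  keyboard will   |
|   brick be ant   |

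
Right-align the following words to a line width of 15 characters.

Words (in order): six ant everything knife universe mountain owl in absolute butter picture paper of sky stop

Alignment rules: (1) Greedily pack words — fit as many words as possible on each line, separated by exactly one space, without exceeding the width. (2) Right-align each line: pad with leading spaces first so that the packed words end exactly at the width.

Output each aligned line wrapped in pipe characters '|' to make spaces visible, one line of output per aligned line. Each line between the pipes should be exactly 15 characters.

Answer: |        six ant|
|     everything|
| knife universe|
|mountain owl in|
|absolute butter|
|  picture paper|
|    of sky stop|

Derivation:
Line 1: ['six', 'ant'] (min_width=7, slack=8)
Line 2: ['everything'] (min_width=10, slack=5)
Line 3: ['knife', 'universe'] (min_width=14, slack=1)
Line 4: ['mountain', 'owl', 'in'] (min_width=15, slack=0)
Line 5: ['absolute', 'butter'] (min_width=15, slack=0)
Line 6: ['picture', 'paper'] (min_width=13, slack=2)
Line 7: ['of', 'sky', 'stop'] (min_width=11, slack=4)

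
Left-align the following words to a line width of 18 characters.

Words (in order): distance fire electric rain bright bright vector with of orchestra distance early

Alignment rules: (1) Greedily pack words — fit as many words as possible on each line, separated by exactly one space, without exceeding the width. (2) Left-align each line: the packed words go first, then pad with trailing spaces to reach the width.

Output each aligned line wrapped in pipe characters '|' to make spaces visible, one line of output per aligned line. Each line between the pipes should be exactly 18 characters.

Line 1: ['distance', 'fire'] (min_width=13, slack=5)
Line 2: ['electric', 'rain'] (min_width=13, slack=5)
Line 3: ['bright', 'bright'] (min_width=13, slack=5)
Line 4: ['vector', 'with', 'of'] (min_width=14, slack=4)
Line 5: ['orchestra', 'distance'] (min_width=18, slack=0)
Line 6: ['early'] (min_width=5, slack=13)

Answer: |distance fire     |
|electric rain     |
|bright bright     |
|vector with of    |
|orchestra distance|
|early             |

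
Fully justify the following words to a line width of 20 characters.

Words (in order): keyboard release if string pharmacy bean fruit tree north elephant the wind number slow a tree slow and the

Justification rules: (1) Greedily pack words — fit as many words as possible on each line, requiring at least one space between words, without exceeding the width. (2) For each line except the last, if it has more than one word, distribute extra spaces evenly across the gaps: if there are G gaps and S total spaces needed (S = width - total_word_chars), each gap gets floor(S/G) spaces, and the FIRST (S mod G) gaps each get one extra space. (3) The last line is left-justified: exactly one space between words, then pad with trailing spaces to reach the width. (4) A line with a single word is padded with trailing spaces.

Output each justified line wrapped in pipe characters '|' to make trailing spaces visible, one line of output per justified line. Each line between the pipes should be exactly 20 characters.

Line 1: ['keyboard', 'release', 'if'] (min_width=19, slack=1)
Line 2: ['string', 'pharmacy', 'bean'] (min_width=20, slack=0)
Line 3: ['fruit', 'tree', 'north'] (min_width=16, slack=4)
Line 4: ['elephant', 'the', 'wind'] (min_width=17, slack=3)
Line 5: ['number', 'slow', 'a', 'tree'] (min_width=18, slack=2)
Line 6: ['slow', 'and', 'the'] (min_width=12, slack=8)

Answer: |keyboard  release if|
|string pharmacy bean|
|fruit   tree   north|
|elephant   the  wind|
|number  slow  a tree|
|slow and the        |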